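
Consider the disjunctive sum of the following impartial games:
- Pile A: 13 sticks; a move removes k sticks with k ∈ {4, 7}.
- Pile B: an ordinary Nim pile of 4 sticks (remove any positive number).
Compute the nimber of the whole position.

Grundy values for pile A (subtraction set {4, 7}):
k:     0  1  2  3  4  5  6  7  8  9 10 11 12 13
g(k):  0  0  0  0  1  1  1  1  2  2  2  0  0  0
So g(13) = 0.
Pile B is a plain Nim pile of size 4, so its Grundy value is 4.
The value of a disjunctive sum is the nim-sum of the parts.
Combined value = 0 ⊕ 4 = 4.

4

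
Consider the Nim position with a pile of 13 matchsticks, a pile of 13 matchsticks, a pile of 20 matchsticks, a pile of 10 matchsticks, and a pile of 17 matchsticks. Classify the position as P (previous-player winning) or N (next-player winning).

Compute the nim-sum pairwise:
13 ^ 13 = 0
0 ^ 20 = 20
20 ^ 10 = 30
30 ^ 17 = 15
The nim-sum is 15 ≠ 0, so this is an N-position: the player to move can win.

N-position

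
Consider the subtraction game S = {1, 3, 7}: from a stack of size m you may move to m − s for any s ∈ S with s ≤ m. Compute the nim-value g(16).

Build the Grundy sequence with g(k) = mex{g(k−s) : s ∈ {1, 3, 7}, s ≤ k}:
k:     0  1  2  3  4  5  6  7  8  9 10 11 12 13 14 15 16
g(k):  0  1  0  1  0  1  0  1  0  1  0  1  0  1  0  1  0
So g(16) = 0.

0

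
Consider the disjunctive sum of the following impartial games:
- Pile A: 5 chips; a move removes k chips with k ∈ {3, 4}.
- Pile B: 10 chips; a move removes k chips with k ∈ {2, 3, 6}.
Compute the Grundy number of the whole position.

Grundy values for pile A (subtraction set {3, 4}):
g(0) = mex{} = 0
g(1) = mex{} = 0
g(2) = mex{} = 0
g(3) = mex{0} = 1
g(4) = mex{0} = 1
g(5) = mex{0} = 1
So g(5) = 1.
Build the Grundy sequence for pile B with g(k) = mex{g(k−s) : s ∈ {2, 3, 6}, s ≤ k}:
k:     0  1  2  3  4  5  6  7  8  9 10
g(k):  0  0  1  1  2  0  3  1  2  0  0
So g(10) = 0.
By the Sprague-Grundy theorem, the Grundy value of a sum of independent games is the XOR of the component values.
Combined value = 1 ⊕ 0 = 1.

1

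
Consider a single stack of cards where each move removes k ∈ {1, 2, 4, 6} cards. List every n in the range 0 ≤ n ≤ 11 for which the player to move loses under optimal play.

0, 3, 8, 11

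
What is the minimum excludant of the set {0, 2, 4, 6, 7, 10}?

1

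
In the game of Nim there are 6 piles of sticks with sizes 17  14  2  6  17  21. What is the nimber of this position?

31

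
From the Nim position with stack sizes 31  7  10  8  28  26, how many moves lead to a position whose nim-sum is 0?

3

Nim-sum: 31 XOR 7 XOR 10 XOR 8 XOR 28 XOR 26 = 28.
The overall nim-sum is X = 28. A stack of size p has a winning move iff p XOR X < p (reduce it to p XOR X).
  31: 31 XOR 28 = 3 < 31 — winning move (to 3).
  7: 7 XOR 28 = 27 ≥ 7 — no move.
  10: 10 XOR 28 = 22 ≥ 10 — no move.
  8: 8 XOR 28 = 20 ≥ 8 — no move.
  28: 28 XOR 28 = 0 < 28 — winning move (to 0).
  26: 26 XOR 28 = 6 < 26 — winning move (to 6).
That gives 3 winning moves.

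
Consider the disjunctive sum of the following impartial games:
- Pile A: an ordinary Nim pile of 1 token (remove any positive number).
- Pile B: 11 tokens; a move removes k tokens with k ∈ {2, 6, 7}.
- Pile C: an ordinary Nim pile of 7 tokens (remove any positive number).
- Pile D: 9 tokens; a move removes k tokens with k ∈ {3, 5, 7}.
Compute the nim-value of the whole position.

Pile A is a plain Nim pile of size 1, so its Grundy value is 1.
For pile B, compute g(0), g(1), … with moves {2, 6, 7}:
g(0) = mex{} = 0
g(1) = mex{} = 0
g(2) = mex{0} = 1
g(3) = mex{0} = 1
g(4) = mex{1} = 0
g(5) = mex{1} = 0
g(6) = mex{0} = 1
g(7) = mex{0} = 1
g(8) = mex{0,1} = 2
g(9) = mex{1} = 0
g(10) = mex{0,1,2} = 3
g(11) = mex{0} = 1
So g(11) = 1.
Pile C is a plain Nim pile of size 7, so its Grundy value is 7.
For pile D, compute g(0), g(1), … with moves {3, 5, 7}:
k:     0  1  2  3  4  5  6  7  8  9
g(k):  0  0  0  1  1  1  2  2  2  3
So g(9) = 3.
By the Sprague-Grundy theorem, the Grundy value of a sum of independent games is the XOR of the component values.
Combined value = 1 ⊕ 1 ⊕ 7 ⊕ 3 = 4.

4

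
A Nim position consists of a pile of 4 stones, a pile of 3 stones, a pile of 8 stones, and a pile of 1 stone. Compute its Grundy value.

14

Bitwise XOR of the heap sizes:
  0100  (4)
  0011  (3)
  1000  (8)
  0001  (1)
  ----
  1110  (14)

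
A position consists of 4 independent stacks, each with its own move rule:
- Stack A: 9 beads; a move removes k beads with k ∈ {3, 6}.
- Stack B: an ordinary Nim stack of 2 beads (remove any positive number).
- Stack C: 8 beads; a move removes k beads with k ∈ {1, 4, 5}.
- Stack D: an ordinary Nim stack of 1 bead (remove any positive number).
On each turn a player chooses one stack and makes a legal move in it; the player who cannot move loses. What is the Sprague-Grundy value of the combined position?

3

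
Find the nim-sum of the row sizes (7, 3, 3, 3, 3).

7

Compute the nim-sum pairwise:
7 XOR 3 = 4
4 XOR 3 = 7
7 XOR 3 = 4
4 XOR 3 = 7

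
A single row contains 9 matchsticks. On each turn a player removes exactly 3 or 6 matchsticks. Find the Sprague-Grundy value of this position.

Grundy values for subtraction set {3, 6}:
k:     0  1  2  3  4  5  6  7  8  9
g(k):  0  0  0  1  1  1  2  2  2  0
So g(9) = 0.

0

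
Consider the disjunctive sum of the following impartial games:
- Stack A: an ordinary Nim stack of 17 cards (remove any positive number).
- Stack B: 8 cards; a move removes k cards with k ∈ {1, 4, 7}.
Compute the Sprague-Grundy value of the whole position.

17

Stack A is a plain Nim stack of size 17, so its Grundy value is 17.
Grundy values for stack B (subtraction set {1, 4, 7}):
g(0) = mex{} = 0
g(1) = mex{0} = 1
g(2) = mex{1} = 0
g(3) = mex{0} = 1
g(4) = mex{0,1} = 2
g(5) = mex{1,2} = 0
g(6) = mex{0} = 1
g(7) = mex{0,1} = 2
g(8) = mex{1,2} = 0
So g(8) = 0.
By the Sprague-Grundy theorem, the Grundy value of a sum of independent games is the XOR of the component values.
Combined value = 17 XOR 0 = 17.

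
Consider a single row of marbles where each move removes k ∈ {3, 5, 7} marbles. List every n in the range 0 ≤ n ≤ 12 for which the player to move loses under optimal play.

0, 1, 2, 10, 11, 12

Build the Grundy sequence with g(k) = mex{g(k−s) : s ∈ {3, 5, 7}, s ≤ k}:
k:     0  1  2  3  4  5  6  7  8  9 10 11 12
g(k):  0  0  0  1  1  1  2  2  2  3  0  0  0
The P-positions (g = 0) in 0..12 are 0, 1, 2, 10, 11, 12.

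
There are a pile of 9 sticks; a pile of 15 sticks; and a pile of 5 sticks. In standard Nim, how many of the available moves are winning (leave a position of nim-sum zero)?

In binary:
  1001  (9)
  1111  (15)
  0101  (5)
  ----
  0011  (3)
The overall nim-sum is X = 3. A pile of size p has a winning move iff p XOR X < p (reduce it to p XOR X).
  9: 9 XOR 3 = 10 ≥ 9 — no move.
  15: 15 XOR 3 = 12 < 15 — winning move (to 12).
  5: 5 XOR 3 = 6 ≥ 5 — no move.
That gives 1 winning move.

1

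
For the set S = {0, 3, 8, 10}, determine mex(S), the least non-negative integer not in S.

1

0 is in the set but 1 is not, so the mex is 1.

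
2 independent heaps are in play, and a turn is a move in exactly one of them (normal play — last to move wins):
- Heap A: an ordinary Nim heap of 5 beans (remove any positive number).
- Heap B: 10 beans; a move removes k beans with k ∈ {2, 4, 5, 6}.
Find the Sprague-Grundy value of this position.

Heap A is a plain Nim heap of size 5, so its Grundy value is 5.
For heap B, compute g(0), g(1), … with moves {2, 4, 5, 6}:
k:     0  1  2  3  4  5  6  7  8  9 10
g(k):  0  0  1  1  2  2  3  3  0  0  1
So g(10) = 1.
The value of a disjunctive sum is the nim-sum of the parts.
Combined value = 5 ⊕ 1 = 4.

4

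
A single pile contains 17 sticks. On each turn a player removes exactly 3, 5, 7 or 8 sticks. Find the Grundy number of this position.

2

Grundy values for subtraction set {3, 5, 7, 8}:
k:     0  1  2  3  4  5  6  7  8  9 10 11 12 13 14 15 16 17
g(k):  0  0  0  1  1  1  2  2  2  3  3  0  0  0  1  1  1  2
So g(17) = 2.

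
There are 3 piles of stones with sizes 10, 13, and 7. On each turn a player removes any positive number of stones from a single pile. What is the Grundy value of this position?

0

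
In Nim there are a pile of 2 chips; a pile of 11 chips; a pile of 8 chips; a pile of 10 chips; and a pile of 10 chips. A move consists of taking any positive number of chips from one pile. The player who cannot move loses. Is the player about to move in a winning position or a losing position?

Compute the nim-sum pairwise:
2 ^ 11 = 9
9 ^ 8 = 1
1 ^ 10 = 11
11 ^ 10 = 1
The nim-sum is 1 ≠ 0, so this is an N-position: the player to move can win.

Winning position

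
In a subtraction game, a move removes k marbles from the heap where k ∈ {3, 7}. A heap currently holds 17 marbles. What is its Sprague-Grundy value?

2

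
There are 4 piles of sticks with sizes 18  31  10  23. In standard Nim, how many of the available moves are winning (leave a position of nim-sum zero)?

3

In binary:
  10010  (18)
  11111  (31)
  01010  (10)
  10111  (23)
  -----
  10000  (16)
The overall nim-sum is X = 16. A pile of size p has a winning move iff p XOR X < p (reduce it to p XOR X).
  18: 18 XOR 16 = 2 < 18 — winning move (to 2).
  31: 31 XOR 16 = 15 < 31 — winning move (to 15).
  10: 10 XOR 16 = 26 ≥ 10 — no move.
  23: 23 XOR 16 = 7 < 23 — winning move (to 7).
That gives 3 winning moves.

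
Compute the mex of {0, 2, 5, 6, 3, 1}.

The values 0, 1, 2, 3 are all present; 4 is the first non-negative integer missing from the set.

4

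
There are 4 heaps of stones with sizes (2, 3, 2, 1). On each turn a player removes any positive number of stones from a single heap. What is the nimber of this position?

2

Compute the nim-sum pairwise:
2 XOR 3 = 1
1 XOR 2 = 3
3 XOR 1 = 2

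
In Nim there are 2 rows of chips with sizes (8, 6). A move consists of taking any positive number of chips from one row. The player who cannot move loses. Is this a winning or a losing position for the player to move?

Winning position

Nim-sum: 8 ^ 6 = 14.
The nim-sum is 14 ≠ 0, so this is an N-position: the player to move can win.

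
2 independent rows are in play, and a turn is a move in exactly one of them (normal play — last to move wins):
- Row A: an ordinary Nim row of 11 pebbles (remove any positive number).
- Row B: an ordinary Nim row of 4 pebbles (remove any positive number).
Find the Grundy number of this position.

Row A is a plain Nim row of size 11, so its Grundy value is 11.
Row B is a plain Nim row of size 4, so its Grundy value is 4.
By the Sprague-Grundy theorem, the Grundy value of a sum of independent games is the XOR of the component values.
Combined value = 11 XOR 4 = 15.

15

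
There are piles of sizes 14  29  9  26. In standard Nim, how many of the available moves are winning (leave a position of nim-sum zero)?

0

Nim-sum: 14 ⊕ 29 ⊕ 9 ⊕ 26 = 0.
The nim-sum is already 0, so every move leaves a nonzero nim-sum — there are no winning moves.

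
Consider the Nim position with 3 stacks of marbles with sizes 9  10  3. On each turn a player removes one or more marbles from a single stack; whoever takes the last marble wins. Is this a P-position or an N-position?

P-position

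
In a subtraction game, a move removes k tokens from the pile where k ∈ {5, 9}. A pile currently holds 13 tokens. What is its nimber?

2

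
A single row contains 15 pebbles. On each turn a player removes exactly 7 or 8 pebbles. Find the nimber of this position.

0

Grundy values for subtraction set {7, 8}:
k:     0  1  2  3  4  5  6  7  8  9 10 11 12 13 14 15
g(k):  0  0  0  0  0  0  0  1  1  1  1  1  1  1  2  0
So g(15) = 0.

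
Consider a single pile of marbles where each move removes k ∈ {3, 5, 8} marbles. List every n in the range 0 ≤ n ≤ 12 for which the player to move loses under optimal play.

0, 1, 2, 11, 12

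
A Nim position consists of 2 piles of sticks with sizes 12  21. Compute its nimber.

Bitwise XOR of the heap sizes:
  01100  (12)
  10101  (21)
  -----
  11001  (25)

25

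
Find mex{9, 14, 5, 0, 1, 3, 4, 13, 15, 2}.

6

The values 0, 1, 2, 3, 4, 5 are all present; 6 is the first non-negative integer missing from the set.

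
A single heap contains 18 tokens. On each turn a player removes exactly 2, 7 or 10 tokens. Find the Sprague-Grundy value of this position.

Grundy values for subtraction set {2, 7, 10}:
k:     0  1  2  3  4  5  6  7  8  9 10 11 12 13 14 15 16 17 18
g(k):  0  0  1  1  0  0  1  1  2  0  3  1  2  0  3  1  2  0  0
So g(18) = 0.

0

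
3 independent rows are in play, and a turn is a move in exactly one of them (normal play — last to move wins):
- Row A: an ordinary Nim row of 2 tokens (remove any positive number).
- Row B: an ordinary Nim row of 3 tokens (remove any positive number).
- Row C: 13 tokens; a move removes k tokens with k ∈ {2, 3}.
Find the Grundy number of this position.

0

Row A is a plain Nim row of size 2, so its Grundy value is 2.
Row B is a plain Nim row of size 3, so its Grundy value is 3.
Build the Grundy sequence for row C with g(k) = mex{g(k−s) : s ∈ {2, 3}, s ≤ k}:
k:     0  1  2  3  4  5  6  7  8  9 10 11 12 13
g(k):  0  0  1  1  2  0  0  1  1  2  0  0  1  1
So g(13) = 1.
By the Sprague-Grundy theorem, the Grundy value of a sum of independent games is the XOR of the component values.
Combined value = 2 XOR 3 XOR 1 = 0.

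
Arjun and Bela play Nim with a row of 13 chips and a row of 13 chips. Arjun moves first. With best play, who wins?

Bela wins

Write each in binary and XOR column by column:
  1101  (13)
  1101  (13)
  ----
  0000  (0)
The nim-sum is 0, so this is a P-position: the player to move is in a losing position under optimal play; Arjun is about to move from it and so loses — Bela wins.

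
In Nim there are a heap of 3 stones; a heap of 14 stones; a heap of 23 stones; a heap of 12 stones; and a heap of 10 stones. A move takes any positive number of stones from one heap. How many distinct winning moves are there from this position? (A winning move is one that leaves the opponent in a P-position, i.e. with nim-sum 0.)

1

Compute the nim-sum pairwise:
3 ^ 14 = 13
13 ^ 23 = 26
26 ^ 12 = 22
22 ^ 10 = 28
The overall nim-sum is X = 28. A heap of size p has a winning move iff p XOR X < p (reduce it to p XOR X).
  3: 3 XOR 28 = 31 ≥ 3 — no move.
  14: 14 XOR 28 = 18 ≥ 14 — no move.
  23: 23 XOR 28 = 11 < 23 — winning move (to 11).
  12: 12 XOR 28 = 16 ≥ 12 — no move.
  10: 10 XOR 28 = 22 ≥ 10 — no move.
That gives 1 winning move.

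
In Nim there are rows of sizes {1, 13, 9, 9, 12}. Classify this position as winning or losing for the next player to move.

Losing position

Nim-sum: 1 XOR 13 XOR 9 XOR 9 XOR 12 = 0.
The nim-sum is 0, so this is a P-position: the player to move is in a losing position under optimal play.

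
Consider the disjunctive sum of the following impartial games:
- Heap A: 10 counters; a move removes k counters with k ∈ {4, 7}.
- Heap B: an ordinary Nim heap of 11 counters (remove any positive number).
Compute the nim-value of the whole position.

9

For heap A, compute g(0), g(1), … with moves {4, 7}:
k:     0  1  2  3  4  5  6  7  8  9 10
g(k):  0  0  0  0  1  1  1  1  2  2  2
So g(10) = 2.
Heap B is a plain Nim heap of size 11, so its Grundy value is 11.
The value of a disjunctive sum is the nim-sum of the parts.
Combined value = 2 XOR 11 = 9.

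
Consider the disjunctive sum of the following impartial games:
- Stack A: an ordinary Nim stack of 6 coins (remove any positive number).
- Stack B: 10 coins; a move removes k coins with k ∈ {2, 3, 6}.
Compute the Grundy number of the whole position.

6

Stack A is a plain Nim stack of size 6, so its Grundy value is 6.
Grundy values for stack B (subtraction set {2, 3, 6}):
k:     0  1  2  3  4  5  6  7  8  9 10
g(k):  0  0  1  1  2  0  3  1  2  0  0
So g(10) = 0.
By the Sprague-Grundy theorem, the Grundy value of a sum of independent games is the XOR of the component values.
Combined value = 6 XOR 0 = 6.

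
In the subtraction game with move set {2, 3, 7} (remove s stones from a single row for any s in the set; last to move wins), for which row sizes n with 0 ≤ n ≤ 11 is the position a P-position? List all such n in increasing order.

0, 1, 5, 6, 10, 11

Grundy values for subtraction set {2, 3, 7}:
k:     0  1  2  3  4  5  6  7  8  9 10 11
g(k):  0  0  1  1  2  0  0  1  1  2  0  0
The P-positions (g = 0) in 0..11 are 0, 1, 5, 6, 10, 11.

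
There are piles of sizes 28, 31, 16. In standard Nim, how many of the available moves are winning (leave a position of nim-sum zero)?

Bitwise XOR of the heap sizes:
  11100  (28)
  11111  (31)
  10000  (16)
  -----
  10011  (19)
The overall nim-sum is X = 19. A pile of size p has a winning move iff p XOR X < p (reduce it to p XOR X).
  28: 28 XOR 19 = 15 < 28 — winning move (to 15).
  31: 31 XOR 19 = 12 < 31 — winning move (to 12).
  16: 16 XOR 19 = 3 < 16 — winning move (to 3).
That gives 3 winning moves.

3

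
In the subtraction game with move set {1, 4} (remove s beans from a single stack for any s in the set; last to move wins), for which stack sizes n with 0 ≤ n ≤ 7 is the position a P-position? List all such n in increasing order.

0, 2, 5, 7

Grundy values for subtraction set {1, 4}:
k:     0  1  2  3  4  5  6  7
g(k):  0  1  0  1  2  0  1  0
The P-positions (g = 0) in 0..7 are 0, 2, 5, 7.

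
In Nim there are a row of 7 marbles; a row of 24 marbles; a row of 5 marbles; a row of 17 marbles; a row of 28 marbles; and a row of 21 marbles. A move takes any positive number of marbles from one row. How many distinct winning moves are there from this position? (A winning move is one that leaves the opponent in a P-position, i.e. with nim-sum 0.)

1

Nim-sum: 7 ^ 24 ^ 5 ^ 17 ^ 28 ^ 21 = 2.
The overall nim-sum is X = 2. A row of size p has a winning move iff p XOR X < p (reduce it to p XOR X).
  7: 7 XOR 2 = 5 < 7 — winning move (to 5).
  24: 24 XOR 2 = 26 ≥ 24 — no move.
  5: 5 XOR 2 = 7 ≥ 5 — no move.
  17: 17 XOR 2 = 19 ≥ 17 — no move.
  28: 28 XOR 2 = 30 ≥ 28 — no move.
  21: 21 XOR 2 = 23 ≥ 21 — no move.
That gives 1 winning move.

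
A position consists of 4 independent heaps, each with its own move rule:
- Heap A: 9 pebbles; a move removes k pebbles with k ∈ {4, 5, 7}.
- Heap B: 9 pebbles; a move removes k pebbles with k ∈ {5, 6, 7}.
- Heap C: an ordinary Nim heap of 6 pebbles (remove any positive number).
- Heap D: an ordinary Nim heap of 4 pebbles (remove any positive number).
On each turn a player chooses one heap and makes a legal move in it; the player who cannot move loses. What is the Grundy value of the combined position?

1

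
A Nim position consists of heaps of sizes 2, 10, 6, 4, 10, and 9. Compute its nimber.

9

Compute the nim-sum pairwise:
2 XOR 10 = 8
8 XOR 6 = 14
14 XOR 4 = 10
10 XOR 10 = 0
0 XOR 9 = 9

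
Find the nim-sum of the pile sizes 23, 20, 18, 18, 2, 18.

19

Bitwise XOR of the heap sizes:
  10111  (23)
  10100  (20)
  10010  (18)
  10010  (18)
  00010  (2)
  10010  (18)
  -----
  10011  (19)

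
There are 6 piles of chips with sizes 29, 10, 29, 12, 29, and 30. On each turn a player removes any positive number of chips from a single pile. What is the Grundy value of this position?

Nim-sum: 29 ⊕ 10 ⊕ 29 ⊕ 12 ⊕ 29 ⊕ 30 = 5.

5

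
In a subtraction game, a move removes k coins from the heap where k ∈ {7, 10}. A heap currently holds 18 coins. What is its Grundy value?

0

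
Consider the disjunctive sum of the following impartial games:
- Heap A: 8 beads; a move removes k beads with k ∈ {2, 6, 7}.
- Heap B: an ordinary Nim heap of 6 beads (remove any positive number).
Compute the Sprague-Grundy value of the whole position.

4

Build the Grundy sequence for heap A with g(k) = mex{g(k−s) : s ∈ {2, 6, 7}, s ≤ k}:
k:     0  1  2  3  4  5  6  7  8
g(k):  0  0  1  1  0  0  1  1  2
So g(8) = 2.
Heap B is a plain Nim heap of size 6, so its Grundy value is 6.
By the Sprague-Grundy theorem, the Grundy value of a sum of independent games is the XOR of the component values.
Combined value = 2 XOR 6 = 4.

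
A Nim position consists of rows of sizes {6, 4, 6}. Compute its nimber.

4

Bitwise XOR of the heap sizes:
  110  (6)
  100  (4)
  110  (6)
  ---
  100  (4)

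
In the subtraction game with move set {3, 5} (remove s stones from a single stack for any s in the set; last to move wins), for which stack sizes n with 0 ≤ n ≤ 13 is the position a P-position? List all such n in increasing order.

0, 1, 2, 8, 9, 10

Grundy values for subtraction set {3, 5}:
k:     0  1  2  3  4  5  6  7  8  9 10 11 12 13
g(k):  0  0  0  1  1  1  2  2  0  0  0  1  1  1
The P-positions (g = 0) in 0..13 are 0, 1, 2, 8, 9, 10.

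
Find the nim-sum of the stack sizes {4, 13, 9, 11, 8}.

3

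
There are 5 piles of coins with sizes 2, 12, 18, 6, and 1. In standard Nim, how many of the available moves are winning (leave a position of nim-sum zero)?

1

Compute the nim-sum pairwise:
2 ^ 12 = 14
14 ^ 18 = 28
28 ^ 6 = 26
26 ^ 1 = 27
The overall nim-sum is X = 27. A pile of size p has a winning move iff p XOR X < p (reduce it to p XOR X).
  2: 2 XOR 27 = 25 ≥ 2 — no move.
  12: 12 XOR 27 = 23 ≥ 12 — no move.
  18: 18 XOR 27 = 9 < 18 — winning move (to 9).
  6: 6 XOR 27 = 29 ≥ 6 — no move.
  1: 1 XOR 27 = 26 ≥ 1 — no move.
That gives 1 winning move.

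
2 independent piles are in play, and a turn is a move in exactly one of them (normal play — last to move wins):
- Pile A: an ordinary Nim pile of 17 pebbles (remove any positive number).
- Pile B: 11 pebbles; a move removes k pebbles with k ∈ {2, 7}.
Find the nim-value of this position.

Pile A is a plain Nim pile of size 17, so its Grundy value is 17.
Build the Grundy sequence for pile B with g(k) = mex{g(k−s) : s ∈ {2, 7}, s ≤ k}:
k:     0  1  2  3  4  5  6  7  8  9 10 11
g(k):  0  0  1  1  0  0  1  1  2  0  0  1
So g(11) = 1.
By the Sprague-Grundy theorem, the Grundy value of a sum of independent games is the XOR of the component values.
Combined value = 17 ⊕ 1 = 16.

16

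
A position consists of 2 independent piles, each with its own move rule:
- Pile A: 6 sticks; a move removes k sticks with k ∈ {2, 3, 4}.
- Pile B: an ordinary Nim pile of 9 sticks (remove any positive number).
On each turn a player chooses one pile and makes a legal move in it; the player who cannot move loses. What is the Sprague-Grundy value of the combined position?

For pile A, compute g(0), g(1), … with moves {2, 3, 4}:
g(0) = mex{} = 0
g(1) = mex{} = 0
g(2) = mex{0} = 1
g(3) = mex{0} = 1
g(4) = mex{0,1} = 2
g(5) = mex{0,1} = 2
g(6) = mex{1,2} = 0
So g(6) = 0.
Pile B is a plain Nim pile of size 9, so its Grundy value is 9.
The value of a disjunctive sum is the nim-sum of the parts.
Combined value = 0 XOR 9 = 9.

9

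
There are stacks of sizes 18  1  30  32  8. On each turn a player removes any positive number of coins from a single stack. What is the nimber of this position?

37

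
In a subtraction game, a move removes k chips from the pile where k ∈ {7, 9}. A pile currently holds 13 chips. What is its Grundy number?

Build the Grundy sequence with g(k) = mex{g(k−s) : s ∈ {7, 9}, s ≤ k}:
k:     0  1  2  3  4  5  6  7  8  9 10 11 12 13
g(k):  0  0  0  0  0  0  0  1  1  1  1  1  1  1
So g(13) = 1.

1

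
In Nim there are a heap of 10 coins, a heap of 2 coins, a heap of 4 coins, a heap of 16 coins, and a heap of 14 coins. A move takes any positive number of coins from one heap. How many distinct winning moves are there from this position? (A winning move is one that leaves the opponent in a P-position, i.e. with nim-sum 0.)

1

Write each in binary and XOR column by column:
  01010  (10)
  00010  (2)
  00100  (4)
  10000  (16)
  01110  (14)
  -----
  10010  (18)
The overall nim-sum is X = 18. A heap of size p has a winning move iff p XOR X < p (reduce it to p XOR X).
  10: 10 XOR 18 = 24 ≥ 10 — no move.
  2: 2 XOR 18 = 16 ≥ 2 — no move.
  4: 4 XOR 18 = 22 ≥ 4 — no move.
  16: 16 XOR 18 = 2 < 16 — winning move (to 2).
  14: 14 XOR 18 = 28 ≥ 14 — no move.
That gives 1 winning move.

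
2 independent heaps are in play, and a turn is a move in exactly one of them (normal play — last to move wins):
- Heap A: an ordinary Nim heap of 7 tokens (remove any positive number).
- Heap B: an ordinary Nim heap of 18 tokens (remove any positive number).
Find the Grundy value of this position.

Heap A is a plain Nim heap of size 7, so its Grundy value is 7.
Heap B is a plain Nim heap of size 18, so its Grundy value is 18.
The value of a disjunctive sum is the nim-sum of the parts.
Combined value = 7 ⊕ 18 = 21.

21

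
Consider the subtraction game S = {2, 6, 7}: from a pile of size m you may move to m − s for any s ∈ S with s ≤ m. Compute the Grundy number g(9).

0

Compute g(0), g(1), … for moves {2, 6, 7}:
k:     0  1  2  3  4  5  6  7  8  9
g(k):  0  0  1  1  0  0  1  1  2  0
So g(9) = 0.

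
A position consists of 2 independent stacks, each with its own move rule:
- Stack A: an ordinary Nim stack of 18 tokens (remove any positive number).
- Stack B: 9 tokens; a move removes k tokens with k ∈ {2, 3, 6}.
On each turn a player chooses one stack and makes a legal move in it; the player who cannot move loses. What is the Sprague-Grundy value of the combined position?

18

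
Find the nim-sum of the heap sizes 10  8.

2

Write each in binary and XOR column by column:
  1010  (10)
  1000  (8)
  ----
  0010  (2)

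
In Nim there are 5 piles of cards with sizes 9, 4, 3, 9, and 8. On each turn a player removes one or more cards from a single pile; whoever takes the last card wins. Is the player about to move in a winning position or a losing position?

Nim-sum: 9 XOR 4 XOR 3 XOR 9 XOR 8 = 15.
The nim-sum is 15 ≠ 0, so this is an N-position: the player to move can win.

Winning position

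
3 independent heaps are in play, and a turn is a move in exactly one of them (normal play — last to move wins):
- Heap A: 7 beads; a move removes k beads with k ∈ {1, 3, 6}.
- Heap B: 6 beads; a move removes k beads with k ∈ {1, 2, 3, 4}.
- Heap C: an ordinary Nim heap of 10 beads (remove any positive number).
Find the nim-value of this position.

8

Build the Grundy sequence for heap A with g(k) = mex{g(k−s) : s ∈ {1, 3, 6}, s ≤ k}:
k:     0  1  2  3  4  5  6  7
g(k):  0  1  0  1  0  1  2  3
So g(7) = 3.
For heap B, compute g(0), g(1), … with moves {1, 2, 3, 4}:
g(0) = mex{} = 0
g(1) = mex{0} = 1
g(2) = mex{0,1} = 2
g(3) = mex{0,1,2} = 3
g(4) = mex{0,1,2,3} = 4
g(5) = mex{1,2,3,4} = 0
g(6) = mex{0,2,3,4} = 1
So g(6) = 1.
Heap C is a plain Nim heap of size 10, so its Grundy value is 10.
The value of a disjunctive sum is the nim-sum of the parts.
Combined value = 3 XOR 1 XOR 10 = 8.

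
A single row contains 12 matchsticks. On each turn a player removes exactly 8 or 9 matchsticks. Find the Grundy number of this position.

Compute g(0), g(1), … for moves {8, 9}:
k:     0  1  2  3  4  5  6  7  8  9 10 11 12
g(k):  0  0  0  0  0  0  0  0  1  1  1  1  1
So g(12) = 1.

1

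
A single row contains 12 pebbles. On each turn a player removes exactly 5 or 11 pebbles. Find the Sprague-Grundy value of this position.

Build the Grundy sequence with g(k) = mex{g(k−s) : s ∈ {5, 11}, s ≤ k}:
k:     0  1  2  3  4  5  6  7  8  9 10 11 12
g(k):  0  0  0  0  0  1  1  1  1  1  0  2  2
So g(12) = 2.

2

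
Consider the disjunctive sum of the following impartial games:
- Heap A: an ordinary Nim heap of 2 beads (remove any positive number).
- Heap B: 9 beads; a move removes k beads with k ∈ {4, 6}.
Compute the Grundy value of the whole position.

Heap A is a plain Nim heap of size 2, so its Grundy value is 2.
For heap B, compute g(0), g(1), … with moves {4, 6}:
g(0) = mex{} = 0
g(1) = mex{} = 0
g(2) = mex{} = 0
g(3) = mex{} = 0
g(4) = mex{0} = 1
g(5) = mex{0} = 1
g(6) = mex{0} = 1
g(7) = mex{0} = 1
g(8) = mex{0,1} = 2
g(9) = mex{0,1} = 2
So g(9) = 2.
The value of a disjunctive sum is the nim-sum of the parts.
Combined value = 2 ⊕ 2 = 0.

0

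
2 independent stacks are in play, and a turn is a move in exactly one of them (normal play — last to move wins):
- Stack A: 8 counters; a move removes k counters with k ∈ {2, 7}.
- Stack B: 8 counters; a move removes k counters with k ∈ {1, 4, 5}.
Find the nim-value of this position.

2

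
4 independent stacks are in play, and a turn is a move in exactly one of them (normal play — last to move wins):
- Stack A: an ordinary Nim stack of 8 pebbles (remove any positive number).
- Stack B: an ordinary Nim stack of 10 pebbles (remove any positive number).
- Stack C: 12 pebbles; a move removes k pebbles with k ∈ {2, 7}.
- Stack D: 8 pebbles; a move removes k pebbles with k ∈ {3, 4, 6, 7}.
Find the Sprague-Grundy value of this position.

Stack A is a plain Nim stack of size 8, so its Grundy value is 8.
Stack B is a plain Nim stack of size 10, so its Grundy value is 10.
Build the Grundy sequence for stack C with g(k) = mex{g(k−s) : s ∈ {2, 7}, s ≤ k}:
g(0) = mex{} = 0
g(1) = mex{} = 0
g(2) = mex{0} = 1
g(3) = mex{0} = 1
g(4) = mex{1} = 0
g(5) = mex{1} = 0
g(6) = mex{0} = 1
g(7) = mex{0} = 1
g(8) = mex{0,1} = 2
g(9) = mex{1} = 0
g(10) = mex{1,2} = 0
g(11) = mex{0} = 1
g(12) = mex{0} = 1
So g(12) = 1.
Build the Grundy sequence for stack D with g(k) = mex{g(k−s) : s ∈ {3, 4, 6, 7}, s ≤ k}:
g(0) = mex{} = 0
g(1) = mex{} = 0
g(2) = mex{} = 0
g(3) = mex{0} = 1
g(4) = mex{0} = 1
g(5) = mex{0} = 1
g(6) = mex{0,1} = 2
g(7) = mex{0,1} = 2
g(8) = mex{0,1} = 2
So g(8) = 2.
By the Sprague-Grundy theorem, the Grundy value of a sum of independent games is the XOR of the component values.
Combined value = 8 ⊕ 10 ⊕ 1 ⊕ 2 = 1.

1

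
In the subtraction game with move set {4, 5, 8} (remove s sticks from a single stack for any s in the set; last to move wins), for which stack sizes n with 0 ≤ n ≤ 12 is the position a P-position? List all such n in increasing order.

0, 1, 2, 3, 12

Compute g(0), g(1), … for moves {4, 5, 8}:
g(0) = mex{} = 0
g(1) = mex{} = 0
g(2) = mex{} = 0
g(3) = mex{} = 0
g(4) = mex{0} = 1
g(5) = mex{0} = 1
g(6) = mex{0} = 1
g(7) = mex{0} = 1
g(8) = mex{0,1} = 2
g(9) = mex{0,1} = 2
g(10) = mex{0,1} = 2
g(11) = mex{0,1} = 2
g(12) = mex{1,2} = 0
The P-positions (g = 0) in 0..12 are 0, 1, 2, 3, 12.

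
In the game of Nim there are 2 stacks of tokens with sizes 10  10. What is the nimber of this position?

0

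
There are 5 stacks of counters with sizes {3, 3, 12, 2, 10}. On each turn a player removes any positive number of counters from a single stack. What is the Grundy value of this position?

4

Nim-sum: 3 XOR 3 XOR 12 XOR 2 XOR 10 = 4.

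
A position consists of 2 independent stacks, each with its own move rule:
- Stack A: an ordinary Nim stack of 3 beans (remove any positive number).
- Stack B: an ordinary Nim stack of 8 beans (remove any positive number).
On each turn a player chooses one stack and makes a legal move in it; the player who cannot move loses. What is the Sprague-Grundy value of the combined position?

11

Stack A is a plain Nim stack of size 3, so its Grundy value is 3.
Stack B is a plain Nim stack of size 8, so its Grundy value is 8.
The value of a disjunctive sum is the nim-sum of the parts.
Combined value = 3 ⊕ 8 = 11.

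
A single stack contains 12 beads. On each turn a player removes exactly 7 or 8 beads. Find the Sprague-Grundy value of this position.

1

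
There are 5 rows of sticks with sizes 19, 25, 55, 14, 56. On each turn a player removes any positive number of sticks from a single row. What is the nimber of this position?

11

Nim-sum: 19 XOR 25 XOR 55 XOR 14 XOR 56 = 11.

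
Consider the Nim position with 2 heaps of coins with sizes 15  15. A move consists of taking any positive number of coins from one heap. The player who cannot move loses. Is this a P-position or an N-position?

P-position

Write each in binary and XOR column by column:
  1111  (15)
  1111  (15)
  ----
  0000  (0)
The nim-sum is 0, so this is a P-position: the player to move is in a losing position under optimal play.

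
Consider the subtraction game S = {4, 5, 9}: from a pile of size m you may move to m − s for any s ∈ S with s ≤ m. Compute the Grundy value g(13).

0

Grundy values for subtraction set {4, 5, 9}:
k:     0  1  2  3  4  5  6  7  8  9 10 11 12 13
g(k):  0  0  0  0  1  1  1  1  2  2  2  2  3  0
So g(13) = 0.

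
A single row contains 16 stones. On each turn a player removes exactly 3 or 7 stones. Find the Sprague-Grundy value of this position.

0

Compute g(0), g(1), … for moves {3, 7}:
k:     0  1  2  3  4  5  6  7  8  9 10 11 12 13 14 15 16
g(k):  0  0  0  1  1  1  0  2  2  1  0  0  0  1  1  1  0
So g(16) = 0.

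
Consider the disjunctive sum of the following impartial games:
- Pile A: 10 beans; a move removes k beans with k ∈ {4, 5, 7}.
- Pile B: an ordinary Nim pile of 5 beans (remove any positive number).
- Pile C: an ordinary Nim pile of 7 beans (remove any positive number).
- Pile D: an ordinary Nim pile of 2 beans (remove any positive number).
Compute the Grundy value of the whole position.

2

For pile A, compute g(0), g(1), … with moves {4, 5, 7}:
k:     0  1  2  3  4  5  6  7  8  9 10
g(k):  0  0  0  0  1  1  1  1  2  2  2
So g(10) = 2.
Pile B is a plain Nim pile of size 5, so its Grundy value is 5.
Pile C is a plain Nim pile of size 7, so its Grundy value is 7.
Pile D is a plain Nim pile of size 2, so its Grundy value is 2.
The value of a disjunctive sum is the nim-sum of the parts.
Combined value = 2 XOR 5 XOR 7 XOR 2 = 2.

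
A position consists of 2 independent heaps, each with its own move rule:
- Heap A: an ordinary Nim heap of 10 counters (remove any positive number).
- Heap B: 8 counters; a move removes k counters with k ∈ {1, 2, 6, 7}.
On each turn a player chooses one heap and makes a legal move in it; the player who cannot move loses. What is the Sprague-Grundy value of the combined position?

10

Heap A is a plain Nim heap of size 10, so its Grundy value is 10.
Grundy values for heap B (subtraction set {1, 2, 6, 7}):
k:     0  1  2  3  4  5  6  7  8
g(k):  0  1  2  0  1  2  3  4  0
So g(8) = 0.
By the Sprague-Grundy theorem, the Grundy value of a sum of independent games is the XOR of the component values.
Combined value = 10 XOR 0 = 10.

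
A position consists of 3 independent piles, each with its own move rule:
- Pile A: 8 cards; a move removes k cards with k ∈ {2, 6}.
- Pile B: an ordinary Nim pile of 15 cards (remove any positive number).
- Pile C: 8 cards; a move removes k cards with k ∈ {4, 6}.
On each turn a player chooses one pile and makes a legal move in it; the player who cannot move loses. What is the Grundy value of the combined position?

13

For pile A, compute g(0), g(1), … with moves {2, 6}:
g(0) = mex{} = 0
g(1) = mex{} = 0
g(2) = mex{0} = 1
g(3) = mex{0} = 1
g(4) = mex{1} = 0
g(5) = mex{1} = 0
g(6) = mex{0} = 1
g(7) = mex{0} = 1
g(8) = mex{1} = 0
So g(8) = 0.
Pile B is a plain Nim pile of size 15, so its Grundy value is 15.
Build the Grundy sequence for pile C with g(k) = mex{g(k−s) : s ∈ {4, 6}, s ≤ k}:
g(0) = mex{} = 0
g(1) = mex{} = 0
g(2) = mex{} = 0
g(3) = mex{} = 0
g(4) = mex{0} = 1
g(5) = mex{0} = 1
g(6) = mex{0} = 1
g(7) = mex{0} = 1
g(8) = mex{0,1} = 2
So g(8) = 2.
By the Sprague-Grundy theorem, the Grundy value of a sum of independent games is the XOR of the component values.
Combined value = 0 ⊕ 15 ⊕ 2 = 13.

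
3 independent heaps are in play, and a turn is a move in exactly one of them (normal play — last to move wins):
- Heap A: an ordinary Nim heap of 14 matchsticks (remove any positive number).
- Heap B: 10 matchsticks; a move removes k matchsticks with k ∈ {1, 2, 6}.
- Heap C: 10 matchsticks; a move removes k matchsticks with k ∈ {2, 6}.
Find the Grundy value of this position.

15

Heap A is a plain Nim heap of size 14, so its Grundy value is 14.
Grundy values for heap B (subtraction set {1, 2, 6}):
k:     0  1  2  3  4  5  6  7  8  9 10
g(k):  0  1  2  0  1  2  3  0  1  2  0
So g(10) = 0.
Grundy values for heap C (subtraction set {2, 6}):
k:     0  1  2  3  4  5  6  7  8  9 10
g(k):  0  0  1  1  0  0  1  1  0  0  1
So g(10) = 1.
The value of a disjunctive sum is the nim-sum of the parts.
Combined value = 14 XOR 0 XOR 1 = 15.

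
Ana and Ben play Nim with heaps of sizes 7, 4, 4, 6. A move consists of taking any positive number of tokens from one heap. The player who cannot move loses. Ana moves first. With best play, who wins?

Ana wins

Compute the nim-sum pairwise:
7 ^ 4 = 3
3 ^ 4 = 7
7 ^ 6 = 1
The nim-sum is 1 ≠ 0, so this is an N-position: the player to move can win; Ana has a winning move.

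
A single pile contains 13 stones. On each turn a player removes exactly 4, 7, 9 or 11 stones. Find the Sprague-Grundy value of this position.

3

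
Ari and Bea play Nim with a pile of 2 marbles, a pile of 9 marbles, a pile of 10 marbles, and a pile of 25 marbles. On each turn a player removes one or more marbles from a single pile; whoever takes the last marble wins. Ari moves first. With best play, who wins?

Ari wins

In binary:
  00010  (2)
  01001  (9)
  01010  (10)
  11001  (25)
  -----
  11000  (24)
The nim-sum is 24 ≠ 0, so this is an N-position: the player to move can win; Ari has a winning move.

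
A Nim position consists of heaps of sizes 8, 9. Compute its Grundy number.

1

Nim-sum: 8 ⊕ 9 = 1.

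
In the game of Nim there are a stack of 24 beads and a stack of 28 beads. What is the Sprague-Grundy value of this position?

Nim-sum: 24 XOR 28 = 4.

4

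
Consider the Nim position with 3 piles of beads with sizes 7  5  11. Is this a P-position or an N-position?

N-position

Bitwise XOR of the heap sizes:
  0111  (7)
  0101  (5)
  1011  (11)
  ----
  1001  (9)
The nim-sum is 9 ≠ 0, so this is an N-position: the player to move can win.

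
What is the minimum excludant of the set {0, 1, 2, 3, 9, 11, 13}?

4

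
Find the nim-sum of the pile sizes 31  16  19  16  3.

Compute the nim-sum pairwise:
31 ⊕ 16 = 15
15 ⊕ 19 = 28
28 ⊕ 16 = 12
12 ⊕ 3 = 15

15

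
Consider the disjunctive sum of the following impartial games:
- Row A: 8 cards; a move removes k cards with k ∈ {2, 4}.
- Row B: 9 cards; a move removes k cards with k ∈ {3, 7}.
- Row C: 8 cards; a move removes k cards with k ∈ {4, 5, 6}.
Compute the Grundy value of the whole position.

2

For row A, compute g(0), g(1), … with moves {2, 4}:
k:     0  1  2  3  4  5  6  7  8
g(k):  0  0  1  1  2  2  0  0  1
So g(8) = 1.
For row B, compute g(0), g(1), … with moves {3, 7}:
g(0) = mex{} = 0
g(1) = mex{} = 0
g(2) = mex{} = 0
g(3) = mex{0} = 1
g(4) = mex{0} = 1
g(5) = mex{0} = 1
g(6) = mex{1} = 0
g(7) = mex{0,1} = 2
g(8) = mex{0,1} = 2
g(9) = mex{0} = 1
So g(9) = 1.
For row C, compute g(0), g(1), … with moves {4, 5, 6}:
g(0) = mex{} = 0
g(1) = mex{} = 0
g(2) = mex{} = 0
g(3) = mex{} = 0
g(4) = mex{0} = 1
g(5) = mex{0} = 1
g(6) = mex{0} = 1
g(7) = mex{0} = 1
g(8) = mex{0,1} = 2
So g(8) = 2.
By the Sprague-Grundy theorem, the Grundy value of a sum of independent games is the XOR of the component values.
Combined value = 1 ⊕ 1 ⊕ 2 = 2.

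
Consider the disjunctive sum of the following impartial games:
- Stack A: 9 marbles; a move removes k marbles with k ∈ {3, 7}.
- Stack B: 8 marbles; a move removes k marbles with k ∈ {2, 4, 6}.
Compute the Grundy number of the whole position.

Grundy values for stack A (subtraction set {3, 7}):
k:     0  1  2  3  4  5  6  7  8  9
g(k):  0  0  0  1  1  1  0  2  2  1
So g(9) = 1.
For stack B, compute g(0), g(1), … with moves {2, 4, 6}:
g(0) = mex{} = 0
g(1) = mex{} = 0
g(2) = mex{0} = 1
g(3) = mex{0} = 1
g(4) = mex{0,1} = 2
g(5) = mex{0,1} = 2
g(6) = mex{0,1,2} = 3
g(7) = mex{0,1,2} = 3
g(8) = mex{1,2,3} = 0
So g(8) = 0.
By the Sprague-Grundy theorem, the Grundy value of a sum of independent games is the XOR of the component values.
Combined value = 1 ⊕ 0 = 1.

1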